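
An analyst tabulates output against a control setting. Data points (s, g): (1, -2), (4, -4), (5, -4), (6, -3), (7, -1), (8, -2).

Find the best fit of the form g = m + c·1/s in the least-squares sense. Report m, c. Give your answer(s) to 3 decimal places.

The normal equations are: 6·m + (1583/840)·c = -16;  (1583/840)·m + (822949/705600)·c = -657/140.
Δ = 6·(822949/705600) − (1583/840)² = 486361/141120.
m = ((-16)·(822949/705600) − (1583/840)·(-657/140))/(486361/141120) = -6926998/2431805; c = (6·(-657/140) − (1583/840)·(-16))/(486361/141120) = 281568/486361.

m = -2.849, c = 0.579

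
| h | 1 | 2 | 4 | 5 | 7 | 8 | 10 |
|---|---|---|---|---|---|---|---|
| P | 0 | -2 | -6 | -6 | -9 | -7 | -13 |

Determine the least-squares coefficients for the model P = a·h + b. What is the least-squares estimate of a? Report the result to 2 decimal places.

Normal-equation sums: Σh·h = 259, Σh = 37, Σ1 = 7.
And Σh·P = -307, ΣP = -43.
XᵀX·[a, b]ᵀ = XᵀP becomes [[259, 37]; [37, 7]]·[a, b]ᵀ = [-307, -43]ᵀ.
Eliminating b: 7·(row 1) − 37·(row 2) gives 444·a = 7·(-307) − 37·(-43) = -558, so a = -93/74.
Then b = ((-43) − 37·(-93/74))/7 = 1/2.

a = -1.26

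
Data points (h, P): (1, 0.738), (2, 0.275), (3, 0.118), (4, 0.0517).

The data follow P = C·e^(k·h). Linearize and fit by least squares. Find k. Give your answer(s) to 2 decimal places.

Taking logs, ln P = k·h + ln C, so regress ln P on h.
AᵀA = [[30.0000, 10.0000]; [10.0000, 4]], rhs = [-21.1462, -6.6942]ᵀ  (here Σh = 10.0000, Σ(h)² = 30.0000, Σln P = -6.6942, Σh·ln P = -21.1462).
Slope k = (n·Σh·ln P − Σh·Σln P)/(n·Σ(h)² − (Σh)²) = (4·-21.1462 − 10.0000·-6.6942)/20.0000 = -0.88215; ln C = (Σln P − k·Σh)/n = 0.53185.

k = -0.88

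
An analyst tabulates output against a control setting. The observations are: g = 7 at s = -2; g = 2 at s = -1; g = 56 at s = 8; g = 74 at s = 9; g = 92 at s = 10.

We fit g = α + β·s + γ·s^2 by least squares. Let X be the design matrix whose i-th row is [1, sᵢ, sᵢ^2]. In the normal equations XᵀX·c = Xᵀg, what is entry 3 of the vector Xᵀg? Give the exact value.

Entry 3 ↔ basis s^2, so (Xᵀg)_{3} = Σᵢ (s^2)·gᵢ = (4)·(7) + (1)·(2) + (64)·(56) + (81)·(74) + (100)·(92) = 18808.

18808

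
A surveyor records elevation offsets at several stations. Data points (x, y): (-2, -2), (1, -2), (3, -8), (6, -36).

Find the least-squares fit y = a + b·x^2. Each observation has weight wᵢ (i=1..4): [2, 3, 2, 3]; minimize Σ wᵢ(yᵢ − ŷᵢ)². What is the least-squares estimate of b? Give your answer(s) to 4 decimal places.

Compute the Gram sums: Σwᵢ·1 = 10, Σwᵢ·x^2 = 137, Σwᵢ·x^2·x^2 = 4085.
Right-hand side: Σwᵢ·y = -134, Σwᵢ·x^2·y = -4054.
AᵀWA·[a, b]ᵀ = AᵀWy becomes [[10, 137]; [137, 4085]]·[a, b]ᵀ = [-134, -4054]ᵀ.
Δ = 10·4085 − 137² = 22081.
a = ((-134)·4085 − 137·(-4054))/22081 = 8008/22081; b = (10·(-4054) − 137·(-134))/22081 = -22182/22081.

b = -1.0046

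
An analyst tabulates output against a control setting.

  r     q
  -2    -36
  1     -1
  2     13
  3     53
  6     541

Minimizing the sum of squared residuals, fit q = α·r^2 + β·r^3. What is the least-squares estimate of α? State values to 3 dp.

The normal system XᵀX·[α, β]ᵀ = Xᵀq is [[1410, 8020]; [8020, 47514]]·[α, β]ᵀ = [19860, 118678]ᵀ.
Eliminating β: 47514·(row 1) − 8020·(row 2) gives 2674340·α = 47514·19860 − 8020·118678 = -8169520, so α = -408476/133717.
Then β = (118678 − 8020·(-408476/133717))/47514 = 402939/133717.

α = -3.055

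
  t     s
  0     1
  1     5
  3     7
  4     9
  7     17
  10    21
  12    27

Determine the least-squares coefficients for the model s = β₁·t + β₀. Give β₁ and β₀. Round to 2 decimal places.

Compute the Gram sums: Σt·t = 319, Σt = 37, Σ1 = 7.
Right-hand side: Σt·s = 715, Σs = 87.
MᵀM·[β₁, β₀]ᵀ = Mᵀs becomes [[319, 37]; [37, 7]]·[β₁, β₀]ᵀ = [715, 87]ᵀ.
Eliminating β₀: 7·(row 1) − 37·(row 2) gives 864·β₁ = 7·715 − 37·87 = 1786, so β₁ = 893/432.
Then β₀ = (87 − 37·(893/432))/7 = 649/432.

β₁ = 2.07, β₀ = 1.50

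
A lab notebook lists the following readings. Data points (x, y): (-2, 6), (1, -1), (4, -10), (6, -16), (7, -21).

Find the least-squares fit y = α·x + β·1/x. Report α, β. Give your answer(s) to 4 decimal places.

α = -2.8678, β = 1.5963

Sums needed: Σx·x = 106, Σx·1/x = 5, Σ1/x·1/x = 9601/7056.
Right-hand side: Σx·y = -296, Σ1/x·y = -73/6.
AᵀA·[α, β]ᵀ = Aᵀy becomes [[106, 5]; [5, 9601/7056]]·[α, β]ᵀ = [-296, -73/6]ᵀ.
Δ = 106·(9601/7056) − 5² = 420653/3528.
α = ((-296)·(9601/7056) − 5·(-73/6))/(420653/3528) = -1206328/420653; β = (106·(-73/6) − 5·(-296))/(420653/3528) = 671496/420653.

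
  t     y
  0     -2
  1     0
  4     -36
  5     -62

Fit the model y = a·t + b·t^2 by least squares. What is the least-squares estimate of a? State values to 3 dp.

Forming XᵀX = [[42, 190]; [190, 882]] and Xᵀy = [-454, -2126]ᵀ gives XᵀX·[a, b]ᵀ = Xᵀy.
Determinant 42·882 − 190² = 944.
a = ((-454)·882 − 190·(-2126))/944 = 439/118; b = (42·(-2126) − 190·(-454))/944 = -379/118.

a = 3.720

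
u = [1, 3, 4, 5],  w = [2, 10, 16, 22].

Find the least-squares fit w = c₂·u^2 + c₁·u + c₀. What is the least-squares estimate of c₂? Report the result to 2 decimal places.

c₂ = 0.45

Entries of MᵀM: Σu^2·u^2 = 963, Σu^2·u = 217, Σu^2 = 51, Σu·u = 51, Σu = 13, Σ1 = 4.
Moment sums: Σu^2·w = 898, Σu·w = 206, Σw = 50.
So MᵀM·[c₂, c₁, c₀]ᵀ = Mᵀw: [[963, 217, 51]; [217, 51, 13]; [51, 13, 4]]·[c₂, c₁, c₀]ᵀ = [898, 206, 50]ᵀ.
Solving the 3×3 system (Gaussian elimination) gives c₂ = 5/11, c₁ = 127/55, c₀ = -4/5.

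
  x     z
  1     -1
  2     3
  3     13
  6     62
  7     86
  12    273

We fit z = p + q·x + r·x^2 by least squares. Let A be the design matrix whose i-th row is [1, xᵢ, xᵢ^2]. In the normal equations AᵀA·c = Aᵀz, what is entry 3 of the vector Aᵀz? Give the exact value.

Entry 3 ↔ basis x^2, so (Aᵀz)_{3} = Σᵢ (x^2)·zᵢ = (1)·(-1) + (4)·(3) + (9)·(13) + (36)·(62) + (49)·(86) + (144)·(273) = 45886.

45886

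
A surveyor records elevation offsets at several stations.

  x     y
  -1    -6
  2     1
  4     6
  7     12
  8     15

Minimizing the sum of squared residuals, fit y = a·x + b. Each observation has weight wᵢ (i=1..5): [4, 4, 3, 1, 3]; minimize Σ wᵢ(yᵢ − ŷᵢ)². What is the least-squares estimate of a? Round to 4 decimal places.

a = 2.3228

Entries of MᵀWM: Σwᵢ·x·x = 309, Σwᵢ·x = 47, Σwᵢ·1 = 15.
And Σwᵢ·x·y = 548, Σwᵢ·y = 55.
Normal equations: [[309, 47]; [47, 15]]·[a, b]ᵀ = [548, 55]ᵀ.
Determinant 309·15 − 47² = 2426.
a = (548·15 − 47·55)/2426 = 5635/2426; b = (309·55 − 47·548)/2426 = -8761/2426.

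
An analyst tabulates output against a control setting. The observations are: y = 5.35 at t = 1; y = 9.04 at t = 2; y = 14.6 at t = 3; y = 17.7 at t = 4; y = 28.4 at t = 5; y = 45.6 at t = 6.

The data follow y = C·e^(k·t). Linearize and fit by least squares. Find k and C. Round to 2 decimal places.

With ln yᵢ as the transformed response and tᵢ as the regressor:
XᵀX = [[91.0000, 21.0000]; [21.0000, 6]], rhs = [65.2691, 16.5996]ᵀ  (here Σt = 21.0000, Σ(t)² = 91.0000, Σln y = 16.5996, Σt·ln y = 65.2691).
Solving (det = 105.0000): k = 0.40974, ln C = 1.33253, so C = exp(1.33253) = 3.79061.

k = 0.41, C = 3.79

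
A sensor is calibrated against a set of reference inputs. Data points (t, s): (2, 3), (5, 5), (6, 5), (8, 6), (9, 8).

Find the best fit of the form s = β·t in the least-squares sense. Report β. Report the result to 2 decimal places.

β = 0.86

Entries of XᵀX: Σt·t = 210.
For Xᵀs: Σt·s = 181.
So XᵀX·[β]ᵀ = Xᵀs: [[210]]·[β]ᵀ = [181]ᵀ.
β = 181/210 = 0.861905.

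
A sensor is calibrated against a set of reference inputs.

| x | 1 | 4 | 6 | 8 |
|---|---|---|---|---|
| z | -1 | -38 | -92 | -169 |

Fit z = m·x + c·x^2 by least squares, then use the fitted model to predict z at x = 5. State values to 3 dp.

ẑ = -62.133

Compute the Gram sums: Σx·x = 117, Σx·x^2 = 793, Σx^2·x^2 = 5649.
And Σx·z = -2057, Σx^2·z = -14737.
So AᵀA·[m, c]ᵀ = Aᵀz: [[117, 793]; [793, 5649]]·[m, c]ᵀ = [-2057, -14737]ᵀ.
Eliminating c: 5649·(row 1) − 793·(row 2) gives 32084·m = 5649·(-2057) − 793·(-14737) = 66448, so m = 16612/8021.
Then c = ((-14737) − 793·(16612/8021))/5649 = -1789/617.
At x = 5: ẑ = (16612/8021)·(5) + (-1789/617)·(25) = -498365/8021.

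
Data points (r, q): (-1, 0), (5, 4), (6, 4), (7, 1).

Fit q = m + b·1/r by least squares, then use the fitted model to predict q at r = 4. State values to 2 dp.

The normal system AᵀA·[m, b]ᵀ = Aᵀq is [[4, -103/210]; [-103/210, 47989/44100]]·[m, b]ᵀ = [9, 169/105]ᵀ.
det = 4·(47989/44100) − (-103/210)² = 60449/14700.
m = (9·(47989/44100) − (-103/210)·(169/105))/(60449/14700) = 466715/181347; b = (4·(169/105) − (-103/210)·9)/(60449/14700) = 159530/60449.
At r = 4: q̂ = (466715/181347)·(1) + (159530/60449)·(1/4) = 1172725/362694.

q̂ = 3.23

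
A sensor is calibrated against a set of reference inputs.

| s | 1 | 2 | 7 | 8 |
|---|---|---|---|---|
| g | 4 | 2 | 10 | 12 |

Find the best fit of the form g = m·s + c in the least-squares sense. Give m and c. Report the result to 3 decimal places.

Compute the Gram sums: Σs·s = 118, Σs = 18, Σ1 = 4.
For Xᵀg: Σs·g = 174, Σg = 28.
Eliminating c: 4·(row 1) − 18·(row 2) gives 148·m = 4·174 − 18·28 = 192, so m = 48/37.
Then c = (28 − 18·(48/37))/4 = 43/37.

m = 1.297, c = 1.162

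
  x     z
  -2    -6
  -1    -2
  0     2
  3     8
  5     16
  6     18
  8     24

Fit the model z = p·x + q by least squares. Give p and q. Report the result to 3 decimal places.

p = 2.918, q = 0.650

AᵀA·[p, q]ᵀ = Aᵀz reads: 139·p + 19·q = 418;  19·p + 7·q = 60.
(Σx·x = 139, Σx = 19, Σ1 = 7, Σx·z = 418, Σz = 60.)
det = 139·7 − 19² = 612.
p = (418·7 − 19·60)/612 = 893/306; q = (139·60 − 19·418)/612 = 199/306.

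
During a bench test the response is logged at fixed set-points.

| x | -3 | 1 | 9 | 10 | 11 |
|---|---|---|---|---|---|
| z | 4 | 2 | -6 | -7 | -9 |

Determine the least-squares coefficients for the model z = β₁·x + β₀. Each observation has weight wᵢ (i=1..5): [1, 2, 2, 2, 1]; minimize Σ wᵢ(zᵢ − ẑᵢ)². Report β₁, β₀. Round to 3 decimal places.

β₁ = -0.937, β₀ = 2.246

Entries of MᵀWM: Σwᵢ·x·x = 494, Σwᵢ·x = 48, Σwᵢ·1 = 8.
Moment sums: Σwᵢ·x·z = -355, Σwᵢ·z = -27.
MᵀWM·[β₁, β₀]ᵀ = MᵀWz becomes [[494, 48]; [48, 8]]·[β₁, β₀]ᵀ = [-355, -27]ᵀ.
Eliminating β₀: 8·(row 1) − 48·(row 2) gives 1648·β₁ = 8·(-355) − 48·(-27) = -1544, so β₁ = -193/206.
Then β₀ = ((-27) − 48·(-193/206))/8 = 1851/824.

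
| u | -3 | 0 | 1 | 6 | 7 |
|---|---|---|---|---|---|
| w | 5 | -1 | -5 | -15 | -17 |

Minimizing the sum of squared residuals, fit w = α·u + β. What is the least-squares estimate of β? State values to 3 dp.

β = -1.740

AᵀA·[α, β]ᵀ = Aᵀw reads: 95·α + 11·β = -229;  11·α + 5·β = -33.
Eliminating β: 5·(row 1) − 11·(row 2) gives 354·α = 5·(-229) − 11·(-33) = -782, so α = -391/177.
Then β = ((-33) − 11·(-391/177))/5 = -308/177.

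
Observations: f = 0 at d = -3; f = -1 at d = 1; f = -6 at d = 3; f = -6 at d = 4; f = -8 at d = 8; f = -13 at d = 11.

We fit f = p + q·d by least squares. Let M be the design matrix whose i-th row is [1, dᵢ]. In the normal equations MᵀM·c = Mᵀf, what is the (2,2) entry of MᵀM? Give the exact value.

Row 2 ↔ basis d, column 2 ↔ basis d, so (MᵀM)_{2,2} = Σᵢ (d)·(d) = (-3)·(-3) + (1)·(1) + (3)·(3) + (4)·(4) + (8)·(8) + (11)·(11) = 220.

220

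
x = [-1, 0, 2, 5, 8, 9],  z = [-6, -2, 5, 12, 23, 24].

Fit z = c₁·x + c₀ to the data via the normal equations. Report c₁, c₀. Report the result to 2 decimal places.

c₁ = 3.01, c₀ = -2.20

Forming AᵀA = [[175, 23]; [23, 6]] and Aᵀz = [476, 56]ᵀ gives AᵀA·[c₁, c₀]ᵀ = Aᵀz.
Eliminating c₀: 6·(row 1) − 23·(row 2) gives 521·c₁ = 6·476 − 23·56 = 1568, so c₁ = 1568/521.
Then c₀ = (56 − 23·(1568/521))/6 = -1148/521.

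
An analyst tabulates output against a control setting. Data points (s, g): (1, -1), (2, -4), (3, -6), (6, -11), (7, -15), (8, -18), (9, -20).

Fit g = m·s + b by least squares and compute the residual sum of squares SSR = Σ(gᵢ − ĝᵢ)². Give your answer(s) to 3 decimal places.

The normal equations are: 244·m + 36·b = -522;  36·m + 7·b = -75.
(Σs·s = 244, Σs = 36, Σ1 = 7, Σs·g = -522, Σg = -75.)
Δ = 244·7 − 36² = 412.
m = ((-522)·7 − 36·(-75))/412 = -477/206; b = (244·(-75) − 36·(-522))/412 = 123/103.
Residuals: 25/206, -58/103, -51/206, 175/103, 3/206, -69/103, -73/206; SSR = 397/103.

SSR = 3.854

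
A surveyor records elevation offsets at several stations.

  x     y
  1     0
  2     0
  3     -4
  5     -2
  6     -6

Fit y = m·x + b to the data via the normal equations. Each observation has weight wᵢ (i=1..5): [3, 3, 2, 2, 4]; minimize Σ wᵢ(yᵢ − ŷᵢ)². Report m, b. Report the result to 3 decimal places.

From the data, Σwᵢ·x·x = 227, Σwᵢ·x = 49, Σwᵢ·1 = 14.
Moment sums: Σwᵢ·x·y = -188, Σwᵢ·y = -36.
AᵀWA·[m, b]ᵀ = AᵀWy becomes [[227, 49]; [49, 14]]·[m, b]ᵀ = [-188, -36]ᵀ.
Determinant 227·14 − 49² = 777.
m = ((-188)·14 − 49·(-36))/777 = -124/111; b = (227·(-36) − 49·(-188))/777 = 1040/777.

m = -1.117, b = 1.338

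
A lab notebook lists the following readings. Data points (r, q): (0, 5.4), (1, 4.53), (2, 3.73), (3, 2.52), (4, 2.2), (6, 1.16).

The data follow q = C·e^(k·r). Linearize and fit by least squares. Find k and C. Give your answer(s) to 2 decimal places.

Linearized form: ln q = k·r + ln C. From the 6 transformed points,
AᵀA = [[66.0000, 16.0000]; [16.0000, 6]], rhs = [10.9607, 6.3747]ᵀ  (here Σr = 16.0000, Σ(r)² = 66.0000, Σln q = 6.3747, Σr·ln q = 10.9607).
Δ = 66.0000·6 − (16.0000)² = 140.0000; k = (10.9607·6 − 16.0000·6.3747)/140.0000 = -0.25879, ln C = (66.0000·6.3747 − 16.0000·10.9607)/140.0000 = 1.75255, so C = exp(1.75255) = 5.76931.

k = -0.26, C = 5.77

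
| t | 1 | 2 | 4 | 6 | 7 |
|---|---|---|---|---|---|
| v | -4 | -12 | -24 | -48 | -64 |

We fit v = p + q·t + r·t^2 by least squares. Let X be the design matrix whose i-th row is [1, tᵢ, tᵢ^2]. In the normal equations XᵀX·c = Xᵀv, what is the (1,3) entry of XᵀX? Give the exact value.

106

Row 1 ↔ basis 1, column 3 ↔ basis t^2, so (XᵀX)_{1,3} = Σᵢ t^2 = (1)·(1) + (1)·(4) + (1)·(16) + (1)·(36) + (1)·(49) = 106.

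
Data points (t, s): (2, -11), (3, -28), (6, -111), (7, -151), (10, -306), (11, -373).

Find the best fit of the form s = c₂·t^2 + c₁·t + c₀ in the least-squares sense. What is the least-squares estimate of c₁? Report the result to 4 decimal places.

c₁ = -0.4319

From the data, Σt^2·t^2 = 28435, Σt^2·t = 2925, Σt^2 = 319, Σt·t = 319, Σt = 39, Σ1 = 6.
Moment sums: Σt^2·s = -87424, Σt·s = -8992, Σs = -980.
XᵀX·[c₂, c₁, c₀]ᵀ = Xᵀs becomes [[28435, 2925, 319]; [2925, 319, 39]; [319, 39, 6]]·[c₂, c₁, c₀]ᵀ = [-87424, -8992, -980]ᵀ.
Solving the 3×3 system (Gaussian elimination) gives c₂ = -463/152, c₁ = -8599/19912, c₀ = 14159/9956.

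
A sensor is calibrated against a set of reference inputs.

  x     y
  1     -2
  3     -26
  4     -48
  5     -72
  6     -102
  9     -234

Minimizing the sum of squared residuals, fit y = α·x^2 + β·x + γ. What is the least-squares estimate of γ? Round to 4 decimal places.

γ = 0.5333

Sums needed: Σx^2·x^2 = 8820, Σx^2·x = 1162, Σx^2 = 168, Σx·x = 168, Σx = 28, Σ1 = 6.
Moment sums: Σx^2·y = -25430, Σx·y = -3350, Σy = -484.
Inverting the 3×3 Gram matrix, [α, β, γ]ᵀ = [-3313/1155, -73/385, 8/15]ᵀ.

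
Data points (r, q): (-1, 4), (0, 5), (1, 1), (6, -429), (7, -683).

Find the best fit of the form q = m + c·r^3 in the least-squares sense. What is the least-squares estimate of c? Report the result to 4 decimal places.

Sums needed: Σ1 = 5, Σr^3 = 559, Σr^3·r^3 = 164307.
And Σq = -1102, Σr^3·q = -326936.
Normal equations: [[5, 559]; [559, 164307]]·[m, c]ᵀ = [-1102, -326936]ᵀ.
det = 5·164307 − 559² = 509054.
m = ((-1102)·164307 − 559·(-326936))/509054 = 65035/19579; c = (5·(-326936) − 559·(-1102))/509054 = -509331/254527.

c = -2.0011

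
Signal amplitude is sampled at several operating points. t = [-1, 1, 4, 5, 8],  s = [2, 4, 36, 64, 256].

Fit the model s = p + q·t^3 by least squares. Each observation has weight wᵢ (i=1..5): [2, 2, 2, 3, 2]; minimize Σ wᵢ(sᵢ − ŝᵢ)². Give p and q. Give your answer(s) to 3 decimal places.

p = 3.106, q = 0.494

Compute the Gram sums: Σwᵢ·1 = 11, Σwᵢ·t^3 = 1527, Σwᵢ·t^3·t^3 = 579359.
For AᵀWs: Σwᵢ·s = 788, Σwᵢ·t^3·s = 290756.
AᵀWA·[p, q]ᵀ = AᵀWs becomes [[11, 1527]; [1527, 579359]]·[p, q]ᵀ = [788, 290756]ᵀ.
det = 11·579359 − 1527² = 4041220.
p = (788·579359 − 1527·290756)/4041220 = 627524/202061; q = (11·290756 − 1527·788)/4041220 = 99752/202061.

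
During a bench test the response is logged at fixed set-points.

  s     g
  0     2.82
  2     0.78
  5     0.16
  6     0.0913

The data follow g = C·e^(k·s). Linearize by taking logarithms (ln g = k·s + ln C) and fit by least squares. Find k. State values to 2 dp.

Linearized form: ln g = k·s + ln C. From the 4 transformed points,
Σs = 13.0000, Σ(s)² = 65.0000, Σln g = -3.4379, Σs·ln g = -24.0215.
Equations: 65.0000·k + 13.0000·ln C = -24.0215;  13.0000·k + 4·ln C = -3.4379.
Δ = 65.0000·4 − (13.0000)² = 91.0000; k = (-24.0215·4 − 13.0000·-3.4379)/91.0000 = -0.56476, ln C = (65.0000·-3.4379 − 13.0000·-24.0215)/91.0000 = 0.97599.

k = -0.56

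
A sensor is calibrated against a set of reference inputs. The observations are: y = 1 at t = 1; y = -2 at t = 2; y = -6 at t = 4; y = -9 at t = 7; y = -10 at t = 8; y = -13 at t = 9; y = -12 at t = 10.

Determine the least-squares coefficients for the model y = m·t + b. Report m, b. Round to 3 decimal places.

m = -1.447, b = 1.187

Compute the Gram sums: Σt·t = 315, Σt = 41, Σ1 = 7.
Right-hand side: Σt·y = -407, Σy = -51.
Eliminating b: 7·(row 1) − 41·(row 2) gives 524·m = 7·(-407) − 41·(-51) = -758, so m = -379/262.
Then b = ((-51) − 41·(-379/262))/7 = 311/262.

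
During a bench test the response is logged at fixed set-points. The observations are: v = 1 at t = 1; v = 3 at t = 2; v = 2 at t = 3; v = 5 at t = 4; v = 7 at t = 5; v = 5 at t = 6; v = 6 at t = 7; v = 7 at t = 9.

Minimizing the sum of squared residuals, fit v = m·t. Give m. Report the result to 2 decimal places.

Entries of MᵀM: Σt·t = 221.
For Mᵀv: Σt·v = 203.
Normal equations: [[221]]·[m]ᵀ = [203]ᵀ.
m = 203/221 = 0.918552.

m = 0.92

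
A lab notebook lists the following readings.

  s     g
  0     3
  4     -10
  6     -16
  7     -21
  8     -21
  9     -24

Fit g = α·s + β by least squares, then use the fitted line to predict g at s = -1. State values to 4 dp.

The normal equations are: 246·α + 34·β = -667;  34·α + 6·β = -89.
det = 246·6 − 34² = 320.
α = ((-667)·6 − 34·(-89))/320 = -61/20; β = (246·(-89) − 34·(-667))/320 = 49/20.
At s = -1: ĝ = (-61/20)·(-1) + (49/20)·(1) = 11/2.

ĝ = 5.5000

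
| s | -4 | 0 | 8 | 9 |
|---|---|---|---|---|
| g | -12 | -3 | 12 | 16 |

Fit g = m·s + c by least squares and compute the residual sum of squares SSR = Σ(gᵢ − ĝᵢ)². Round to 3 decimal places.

Setting ∂/∂m … = 0 gives: 161·m + 13·c = 288;  13·m + 4·c = 13.
Eliminating c: 4·(row 1) − 13·(row 2) gives 475·m = 4·288 − 13·13 = 983, so m = 983/475.
Then c = (13 − 13·(983/475))/4 = -1651/475.
Residuals: -117/475, 226/475, -27/25, 404/475; SSR = 1034/475.

SSR = 2.177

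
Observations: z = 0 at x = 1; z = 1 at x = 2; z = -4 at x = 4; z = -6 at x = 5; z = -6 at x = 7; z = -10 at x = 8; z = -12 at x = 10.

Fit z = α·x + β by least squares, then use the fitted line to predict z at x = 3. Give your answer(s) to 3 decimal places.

The normal equations are: 259·α + 37·β = -286;  37·α + 7·β = -37.
Δ = 259·7 − 37² = 444.
α = ((-286)·7 − 37·(-37))/444 = -211/148; β = (259·(-37) − 37·(-286))/444 = 9/4.
At x = 3: ẑ = (-211/148)·(3) + (9/4)·(1) = -75/37.

ẑ = -2.027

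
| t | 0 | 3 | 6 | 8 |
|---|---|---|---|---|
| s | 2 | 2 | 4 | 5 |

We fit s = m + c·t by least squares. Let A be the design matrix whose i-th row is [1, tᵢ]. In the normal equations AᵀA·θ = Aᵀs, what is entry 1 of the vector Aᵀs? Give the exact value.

13

Entry 1 ↔ basis 1, so (Aᵀs)_{1} = Σᵢ sᵢ = (1)·(2) + (1)·(2) + (1)·(4) + (1)·(5) = 13.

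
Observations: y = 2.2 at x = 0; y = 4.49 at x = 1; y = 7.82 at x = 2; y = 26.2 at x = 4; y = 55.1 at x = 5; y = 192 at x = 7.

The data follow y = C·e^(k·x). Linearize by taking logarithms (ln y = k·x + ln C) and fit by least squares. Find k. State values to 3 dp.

k = 0.634

Let Y = ln y. Fitting Y = k·x + ln C by least squares:
Over the data: Σx = 19.0000, Σ(x)² = 95.0000, Σln y = 16.8794, Σx·ln y = 75.5265.
Normal system: [[95.0000, 19.0000]; [19.0000, 6]]·[k, ln C]ᵀ = [75.5265, 16.8794]ᵀ.
Solving (det = 209.0000): k = 0.63373, ln C = 0.80641.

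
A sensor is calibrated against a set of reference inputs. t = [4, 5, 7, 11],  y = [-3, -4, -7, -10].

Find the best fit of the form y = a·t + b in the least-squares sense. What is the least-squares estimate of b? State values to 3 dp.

Forming AᵀA = [[211, 27]; [27, 4]] and Aᵀy = [-191, -24]ᵀ gives AᵀA·[a, b]ᵀ = Aᵀy.
Δ = 211·4 − 27² = 115.
a = ((-191)·4 − 27·(-24))/115 = -116/115; b = (211·(-24) − 27·(-191))/115 = 93/115.

b = 0.809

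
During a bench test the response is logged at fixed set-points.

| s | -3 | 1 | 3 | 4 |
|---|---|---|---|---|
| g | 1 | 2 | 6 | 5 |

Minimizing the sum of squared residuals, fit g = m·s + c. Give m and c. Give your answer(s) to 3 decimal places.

m = 0.678, c = 2.652

From the data, Σs·s = 35, Σs = 5, Σ1 = 4.
For Xᵀg: Σs·g = 37, Σg = 14.
XᵀX·[m, c]ᵀ = Xᵀg becomes [[35, 5]; [5, 4]]·[m, c]ᵀ = [37, 14]ᵀ.
det = 35·4 − 5² = 115.
m = (37·4 − 5·14)/115 = 78/115; c = (35·14 − 5·37)/115 = 61/23.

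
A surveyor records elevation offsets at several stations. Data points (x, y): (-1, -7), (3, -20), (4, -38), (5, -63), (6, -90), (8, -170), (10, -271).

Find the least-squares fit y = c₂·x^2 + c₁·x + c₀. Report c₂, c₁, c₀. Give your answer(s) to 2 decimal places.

From the data, Σx^2·x^2 = 16355, Σx^2·x = 1943, Σx^2 = 251, Σx·x = 251, Σx = 35, Σ1 = 7.
For Aᵀy: Σx^2·y = -43590, Σx·y = -5130, Σy = -659.
AᵀA·[c₂, c₁, c₀]ᵀ = Aᵀy becomes [[16355, 1943, 251]; [1943, 251, 35]; [251, 35, 7]]·[c₂, c₁, c₀]ᵀ = [-43590, -5130, -659]ᵀ.
Solving the 3×3 system (Gaussian elimination) gives c₂ = -148453/49948, c₁ = 137909/49948, c₀ = -17173/12487.

c₂ = -2.97, c₁ = 2.76, c₀ = -1.38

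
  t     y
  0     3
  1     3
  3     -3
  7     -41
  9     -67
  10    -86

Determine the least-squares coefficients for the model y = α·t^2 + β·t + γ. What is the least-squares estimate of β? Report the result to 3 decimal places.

β = 0.334

With design matrix A, AᵀA = [[19044, 2100, 240]; [2100, 240, 30]; [240, 30, 6]] and Aᵀy = [-16060, -1756, -191]ᵀ.
Row-reducing yields α = -205/222, β = 371/1110, γ = 127/37.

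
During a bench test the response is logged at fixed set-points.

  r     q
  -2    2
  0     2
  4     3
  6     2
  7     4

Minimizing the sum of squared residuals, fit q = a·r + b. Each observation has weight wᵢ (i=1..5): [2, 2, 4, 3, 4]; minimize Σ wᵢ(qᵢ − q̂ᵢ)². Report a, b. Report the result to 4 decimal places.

a = 0.1687, b = 2.1476

Sums needed: Σwᵢ·r·r = 376, Σwᵢ·r = 58, Σwᵢ·1 = 15.
Right-hand side: Σwᵢ·r·q = 188, Σwᵢ·q = 42.
So MᵀWM·[a, b]ᵀ = MᵀWq: [[376, 58]; [58, 15]]·[a, b]ᵀ = [188, 42]ᵀ.
Δ = 376·15 − 58² = 2276.
a = (188·15 − 58·42)/2276 = 96/569; b = (376·42 − 58·188)/2276 = 1222/569.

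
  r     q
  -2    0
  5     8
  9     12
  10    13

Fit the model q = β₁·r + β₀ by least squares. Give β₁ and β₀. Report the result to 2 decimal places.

β₁ = 1.08, β₀ = 2.29

Sums needed: Σr·r = 210, Σr = 22, Σ1 = 4.
Right-hand side: Σr·q = 278, Σq = 33.
Δ = 210·4 − 22² = 356.
β₁ = (278·4 − 22·33)/356 = 193/178; β₀ = (210·33 − 22·278)/356 = 407/178.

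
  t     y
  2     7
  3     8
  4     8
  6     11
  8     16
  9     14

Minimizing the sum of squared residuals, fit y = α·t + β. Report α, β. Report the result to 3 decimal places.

α = 1.237, β = 4.068

Sums needed: Σt·t = 210, Σt = 32, Σ1 = 6.
And Σt·y = 390, Σy = 64.
AᵀA·[α, β]ᵀ = Aᵀy becomes [[210, 32]; [32, 6]]·[α, β]ᵀ = [390, 64]ᵀ.
Determinant 210·6 − 32² = 236.
α = (390·6 − 32·64)/236 = 73/59; β = (210·64 − 32·390)/236 = 240/59.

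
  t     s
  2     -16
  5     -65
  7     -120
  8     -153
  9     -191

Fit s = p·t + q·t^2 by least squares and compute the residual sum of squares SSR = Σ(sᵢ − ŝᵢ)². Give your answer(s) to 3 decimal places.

Entries of AᵀA: Σt·t = 223, Σt·t^2 = 1717, Σt^2·t^2 = 13699.
And Σt·s = -4140, Σt^2·s = -32832.
AᵀA·[p, q]ᵀ = Aᵀs becomes [[223, 1717]; [1717, 13699]]·[p, q]ᵀ = [-4140, -32832]ᵀ.
det = 223·13699 − 1717² = 106788.
p = ((-4140)·13699 − 1717·(-32832))/106788 = -28443/8899; q = (223·(-32832) − 1717·(-4140))/106788 = -17763/8899.
Residuals: -14446/8899, 7855/8899, 1608/8899, 2829/8899, -4919/8899; SSR = 34293/8899.

SSR = 3.854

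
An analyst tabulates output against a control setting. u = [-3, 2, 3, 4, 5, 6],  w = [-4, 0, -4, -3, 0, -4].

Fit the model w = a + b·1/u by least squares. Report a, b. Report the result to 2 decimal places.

a = -3.15, b = 3.48

With design matrix M, MᵀM = [[6, 67/60]; [67/60, 241/400]] and Mᵀw = [-15, -17/12]ᵀ.
Eliminating b: (241/400)·(row 1) − (67/60)·(row 2) gives (341/144)·a = (241/400)·(-15) − (67/60)·(-17/12) = -671/90, so a = -488/155.
Then b = ((-17/12) − (67/60)·(-488/155))/(241/400) = 108/31.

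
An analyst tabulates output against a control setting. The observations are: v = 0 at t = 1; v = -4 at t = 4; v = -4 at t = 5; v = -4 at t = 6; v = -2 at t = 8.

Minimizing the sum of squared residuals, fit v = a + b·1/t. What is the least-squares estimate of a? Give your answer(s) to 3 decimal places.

Compute the Gram sums: Σ1 = 5, Σ1/t = 209/120, Σ1/t·1/t = 16501/14400.
Right-hand side: Σv = -14, Σ1/t·v = -163/60.
XᵀX·[a, b]ᵀ = Xᵀv becomes [[5, 209/120]; [209/120, 16501/14400]]·[a, b]ᵀ = [-14, -163/60]ᵀ.
Determinant 5·(16501/14400) − (209/120)² = 4853/1800.
a = ((-14)·(16501/14400) − (209/120)·(-163/60))/(4853/1800) = -20360/4853; b = (5·(-163/60) − (209/120)·(-14))/(4853/1800) = 19440/4853.

a = -4.195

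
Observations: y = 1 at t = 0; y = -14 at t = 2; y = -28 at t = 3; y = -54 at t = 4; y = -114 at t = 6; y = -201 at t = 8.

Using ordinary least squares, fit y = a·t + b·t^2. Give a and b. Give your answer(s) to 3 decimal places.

a = -0.877, b = -3.031

Setting ∂/∂a … = 0 gives: 129·a + 827·b = -2620;  827·a + 5745·b = -18140.
Eliminating b: 5745·(row 1) − 827·(row 2) gives 57176·a = 5745·(-2620) − 827·(-18140) = -50120, so a = -895/1021.
Then b = ((-18140) − 827·(-895/1021))/5745 = -3095/1021.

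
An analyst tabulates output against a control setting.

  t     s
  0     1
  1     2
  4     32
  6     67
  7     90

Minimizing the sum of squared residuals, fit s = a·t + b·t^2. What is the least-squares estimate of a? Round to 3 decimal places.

The normal equations are: 102·a + 624·b = 1162;  624·a + 3954·b = 7336.
(Σt·t = 102, Σt·t^2 = 624, Σt^2·t^2 = 3954, Σt·s = 1162, Σt^2·s = 7336.)
Eliminating b: 3954·(row 1) − 624·(row 2) gives 13932·a = 3954·1162 − 624·7336 = 16884, so a = 469/387.
Then b = (7336 − 624·(469/387))/3954 = 644/387.

a = 1.212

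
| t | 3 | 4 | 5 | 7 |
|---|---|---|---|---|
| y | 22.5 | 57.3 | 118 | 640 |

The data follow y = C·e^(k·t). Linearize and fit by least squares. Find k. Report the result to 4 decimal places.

k = 0.8281

With ln yᵢ as the transformed response and tᵢ as the regressor:
Σt = 19.0000, Σ(t)² = 99.0000, Σln y = 18.3940, Σt·ln y = 94.6174.
Normal system: [[99.0000, 19.0000]; [19.0000, 4]]·[k, ln C]ᵀ = [94.6174, 18.3940]ᵀ.
Solving (det = 35.0000): k = 0.82813, ln C = 0.66490.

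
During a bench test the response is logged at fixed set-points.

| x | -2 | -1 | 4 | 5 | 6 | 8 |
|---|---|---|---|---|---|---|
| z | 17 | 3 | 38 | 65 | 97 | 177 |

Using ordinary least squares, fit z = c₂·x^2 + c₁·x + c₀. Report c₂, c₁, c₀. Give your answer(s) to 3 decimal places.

c₂ = 3.090, c₁ = -2.358, c₀ = -1.153

MᵀM·[c₂, c₁, c₀]ᵀ = Mᵀz reads: 6290·c₂ + 908·c₁ + 146·c₀ = 17124;  908·c₂ + 146·c₁ + 20·c₀ = 2438;  146·c₂ + 20·c₁ + 6·c₀ = 397.
Row-reducing yields c₂ = 183707/59460, c₁ = -35054/14865, c₀ = -22849/19820.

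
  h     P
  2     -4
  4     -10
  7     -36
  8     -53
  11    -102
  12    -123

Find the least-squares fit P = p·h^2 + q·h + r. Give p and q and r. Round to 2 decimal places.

Sums needed: Σh^2·h^2 = 42146, Σh^2·h = 3986, Σh^2 = 398, Σh·h = 398, Σh = 44, Σ1 = 6.
Moment sums: Σh^2·P = -35386, Σh·P = -3322, ΣP = -328.
Row-reducing yields p = -12076/11737, q = 28277/11737, r = -47946/11737.

p = -1.03, q = 2.41, r = -4.09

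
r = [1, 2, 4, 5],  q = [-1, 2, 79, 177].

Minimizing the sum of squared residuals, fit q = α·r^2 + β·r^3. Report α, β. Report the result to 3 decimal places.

α = -3.705, β = 2.158

The normal equations are: 898·α + 4182·β = 5696;  4182·α + 19786·β = 27196.
Determinant 898·19786 − 4182² = 278704.
α = (5696·19786 − 4182·27196)/278704 = -129077/34838; β = (898·27196 − 4182·5696)/278704 = 75167/34838.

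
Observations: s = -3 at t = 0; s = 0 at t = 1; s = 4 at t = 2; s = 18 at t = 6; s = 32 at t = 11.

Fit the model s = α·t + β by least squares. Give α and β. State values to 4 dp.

α = 3.2195, β = -2.6780

Forming MᵀM = [[162, 20]; [20, 5]] and Mᵀs = [468, 51]ᵀ gives MᵀM·[α, β]ᵀ = Mᵀs.
Δ = 162·5 − 20² = 410.
α = (468·5 − 20·51)/410 = 132/41; β = (162·51 − 20·468)/410 = -549/205.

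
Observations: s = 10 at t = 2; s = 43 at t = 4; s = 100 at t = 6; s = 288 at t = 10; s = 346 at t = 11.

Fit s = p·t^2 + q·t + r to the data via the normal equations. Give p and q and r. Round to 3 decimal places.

From the data, Σt^2·t^2 = 26209, Σt^2·t = 2619, Σt^2 = 277, Σt·t = 277, Σt = 33, Σ1 = 5.
For Aᵀs: Σt^2·s = 74994, Σt·s = 7478, Σs = 787.
AᵀA·[p, q, r]ᵀ = Aᵀs becomes [[26209, 2619, 277]; [2619, 277, 33]; [277, 33, 5]]·[p, q, r]ᵀ = [74994, 7478, 787]ᵀ.
Row-reducing yields p = 131269/44342, q = -42893/44342, r = -4889/22171.

p = 2.960, q = -0.967, r = -0.221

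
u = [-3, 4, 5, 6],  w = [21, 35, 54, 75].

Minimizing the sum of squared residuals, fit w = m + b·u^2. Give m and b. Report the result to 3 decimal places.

With design matrix X, XᵀX = [[4, 86]; [86, 2258]] and Xᵀw = [185, 4799]ᵀ.
Determinant 4·2258 − 86² = 1636.
m = (185·2258 − 86·4799)/1636 = 1254/409; b = (4·4799 − 86·185)/1636 = 1643/818.

m = 3.066, b = 2.009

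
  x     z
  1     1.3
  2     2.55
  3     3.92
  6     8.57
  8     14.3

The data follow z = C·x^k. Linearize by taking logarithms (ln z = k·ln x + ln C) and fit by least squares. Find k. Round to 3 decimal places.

Taking logs, ln z = k·ln x + ln C, so regress ln z on ln x.
Sums: Σln x = 5.6630, Σ(ln x)² = 9.2219, Σln z = 7.3731, Σln x·ln z = 11.5307.
Normal system: [[9.2219, 5.6630]; [5.6630, 5]]·[k, ln C]ᵀ = [11.5307, 7.3731]ᵀ.
Solving (det = 14.0403): k = 1.13246, ln C = 0.19200.

k = 1.132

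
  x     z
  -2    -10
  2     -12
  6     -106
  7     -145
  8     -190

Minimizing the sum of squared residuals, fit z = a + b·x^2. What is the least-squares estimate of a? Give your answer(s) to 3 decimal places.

With design matrix M, MᵀM = [[5, 157]; [157, 7825]] and Mᵀz = [-463, -23169]ᵀ.
Δ = 5·7825 − 157² = 14476.
a = ((-463)·7825 − 157·(-23169))/14476 = 7279/7238; b = (5·(-23169) − 157·(-463))/14476 = -21577/7238.

a = 1.006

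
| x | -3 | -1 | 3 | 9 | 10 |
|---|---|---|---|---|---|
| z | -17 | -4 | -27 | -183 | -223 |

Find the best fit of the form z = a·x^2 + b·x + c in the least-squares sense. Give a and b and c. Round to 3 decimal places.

With design matrix A, AᵀA = [[16724, 1728, 200]; [1728, 200, 18]; [200, 18, 5]] and Aᵀz = [-37523, -3903, -454]ᵀ.
Inverting the 3×3 Gram matrix, [a, b, c]ᵀ = [-413911/204276, -113901/68092, -380845/102138]ᵀ.

a = -2.026, b = -1.673, c = -3.729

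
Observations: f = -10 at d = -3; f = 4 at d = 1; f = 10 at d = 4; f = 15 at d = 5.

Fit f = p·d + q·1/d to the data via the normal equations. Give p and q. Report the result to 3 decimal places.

Forming MᵀM = [[51, 4]; [4, 4369/3600]] and Mᵀf = [149, 77/6]ᵀ gives MᵀM·[p, q]ᵀ = Mᵀf.
Δ = 51·(4369/3600) − 4² = 55073/1200.
p = (149·(4369/3600) − 4·(77/6))/(55073/1200) = 466181/165219; q = (51·(77/6) − 4·149)/(55073/1200) = 70200/55073.

p = 2.822, q = 1.275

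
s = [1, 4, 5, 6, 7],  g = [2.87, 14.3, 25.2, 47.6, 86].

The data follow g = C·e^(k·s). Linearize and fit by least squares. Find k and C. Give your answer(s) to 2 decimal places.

k = 0.57, C = 1.57

Linearized form: ln g = k·s + ln C. From the 5 transformed points,
Over the data: Σs = 23.0000, Σ(s)² = 127.0000, Σln g = 15.2586, Σs·ln g = 82.1870.
Normal system: [[127.0000, 23.0000]; [23.0000, 5]]·[k, ln C]ᵀ = [82.1870, 15.2586]ᵀ.
Solving (det = 106.0000): k = 0.56592, ln C = 0.44850, so C = exp(0.44850) = 1.56596.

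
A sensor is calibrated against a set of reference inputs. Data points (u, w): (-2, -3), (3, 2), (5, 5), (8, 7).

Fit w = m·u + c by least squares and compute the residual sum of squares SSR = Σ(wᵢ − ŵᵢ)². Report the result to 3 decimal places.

SSR = 0.708

Normal-equation sums: Σu·u = 102, Σu = 14, Σ1 = 4.
Moment sums: Σu·w = 93, Σw = 11.
So AᵀA·[m, c]ᵀ = Aᵀw: [[102, 14]; [14, 4]]·[m, c]ᵀ = [93, 11]ᵀ.
det = 102·4 − 14² = 212.
m = (93·4 − 14·11)/212 = 109/106; c = (102·11 − 14·93)/212 = -45/53.
Residuals: -5/53, -25/106, 75/106, -20/53; SSR = 75/106.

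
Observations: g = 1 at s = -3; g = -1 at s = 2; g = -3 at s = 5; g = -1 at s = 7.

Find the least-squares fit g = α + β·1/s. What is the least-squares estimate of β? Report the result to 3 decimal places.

β = -2.991

Normal-equation sums: Σ1 = 4, Σ1/s = 107/210, Σ1/s·1/s = 18589/44100.
For Mᵀg: Σg = -4, Σ1/s·g = -331/210.
So MᵀM·[α, β]ᵀ = Mᵀg: [[4, 107/210]; [107/210, 18589/44100]]·[α, β]ᵀ = [-4, -331/210]ᵀ.
Eliminating β: (18589/44100)·(row 1) − (107/210)·(row 2) gives (20969/14700)·α = (18589/44100)·(-4) − (107/210)·(-331/210) = -38939/44100, so α = -38939/62907.
Then β = ((-331/210) − (107/210)·(-38939/62907))/(18589/44100) = -62720/20969.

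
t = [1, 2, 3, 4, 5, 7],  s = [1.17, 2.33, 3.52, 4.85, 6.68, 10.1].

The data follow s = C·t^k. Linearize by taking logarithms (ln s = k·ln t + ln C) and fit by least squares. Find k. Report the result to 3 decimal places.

k = 1.102

Linearized form: ln s = k·ln t + ln C. From the 6 transformed points,
Over the data: Σln t = 6.7334, Σ(ln t)² = 9.9861, Σln s = 8.0520, Σln t·ln s = 11.7143.
Normal system: [[9.9861, 6.7334]; [6.7334, 6]]·[k, ln C]ᵀ = [11.7143, 8.0520]ᵀ.
Slope k = (n·Σln t·ln s − Σln t·Σln s)/(n·Σ(ln t)² − (Σln t)²) = (6·11.7143 − 6.7334·8.0520)/14.5777 = 1.10228; ln C = (Σln s − k·Σln t)/n = 0.10498.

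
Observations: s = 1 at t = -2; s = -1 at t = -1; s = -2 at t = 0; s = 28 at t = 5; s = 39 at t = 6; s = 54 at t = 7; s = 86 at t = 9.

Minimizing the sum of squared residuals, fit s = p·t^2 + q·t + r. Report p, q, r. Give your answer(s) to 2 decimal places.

p = 0.98, q = 0.91, r = -1.32

Setting ∂/∂p … = 0 gives: 10900·p + 1404·q + 196·r = 11719;  1404·p + 196·q + 24·r = 1525;  196·p + 24·q + 7·r = 205.
(Σt^2·t^2 = 10900, Σt^2·t = 1404, Σt^2 = 196, Σt·t = 196, Σt = 24, Σ1 = 7, Σt^2·s = 11719, Σt·s = 1525, Σs = 205.)
Solving the 3×3 system (Gaussian elimination) gives p = 2847/2902, q = 5309/5804, r = -1915/1451.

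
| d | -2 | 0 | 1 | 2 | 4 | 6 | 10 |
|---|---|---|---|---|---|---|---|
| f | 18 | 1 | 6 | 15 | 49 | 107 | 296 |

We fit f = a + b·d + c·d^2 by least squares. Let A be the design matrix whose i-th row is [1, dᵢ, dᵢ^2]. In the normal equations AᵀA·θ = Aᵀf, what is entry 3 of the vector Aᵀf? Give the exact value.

34374

Entry 3 ↔ basis d^2, so (Aᵀf)_{3} = Σᵢ (d^2)·fᵢ = (4)·(18) + (0)·(1) + (1)·(6) + (4)·(15) + (16)·(49) + (36)·(107) + (100)·(296) = 34374.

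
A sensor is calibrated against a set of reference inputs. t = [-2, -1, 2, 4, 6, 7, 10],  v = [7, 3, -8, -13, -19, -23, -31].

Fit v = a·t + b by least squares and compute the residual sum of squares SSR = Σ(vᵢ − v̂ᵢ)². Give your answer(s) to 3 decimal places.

SSR = 4.091

From the data, Σt·t = 210, Σt = 26, Σ1 = 7.
For Aᵀv: Σt·v = -670, Σv = -84.
So AᵀA·[a, b]ᵀ = Aᵀv: [[210, 26]; [26, 7]]·[a, b]ᵀ = [-670, -84]ᵀ.
det = 210·7 − 26² = 794.
a = ((-670)·7 − 26·(-84))/794 = -1253/397; b = (210·(-84) − 26·(-670))/794 = -110/397.
Residuals: 383/397, 48/397, -560/397, -39/397, 85/397, -250/397, 333/397; SSR = 1624/397.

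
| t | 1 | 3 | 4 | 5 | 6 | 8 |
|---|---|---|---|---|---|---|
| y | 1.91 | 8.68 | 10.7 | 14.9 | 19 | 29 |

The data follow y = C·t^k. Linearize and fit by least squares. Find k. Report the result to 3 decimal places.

k = 1.286

Linearized form: ln y = k·ln t + ln C. From the 6 transformed points,
XᵀX = [[13.2535, 7.9655]; [7.9655, 6]], rhs = [22.2855, 14.1915]ᵀ  (here Σln t = 7.9655, Σ(ln t)² = 13.2535, Σln y = 14.1915, Σln t·ln y = 22.2855).
Δ = 13.2535·6 − (7.9655)² = 16.0713; k = (22.2855·6 − 7.9655·14.1915)/16.0713 = 1.28615, ln C = (13.2535·14.1915 − 7.9655·22.2855)/16.0713 = 0.65776.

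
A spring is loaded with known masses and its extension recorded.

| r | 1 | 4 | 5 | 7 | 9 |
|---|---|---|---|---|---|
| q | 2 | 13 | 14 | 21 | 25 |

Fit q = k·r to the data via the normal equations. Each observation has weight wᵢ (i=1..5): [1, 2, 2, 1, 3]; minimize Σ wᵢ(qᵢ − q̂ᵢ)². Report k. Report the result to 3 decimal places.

k = 2.848

Normal-equation sums: Σwᵢ·r·r = 375.
Right-hand side: Σwᵢ·r·q = 1068.
XᵀWX·[k]ᵀ = XᵀWq becomes [[375]]·[k]ᵀ = [1068]ᵀ.
Hence k = 1068 / 375 ≈ 2.848.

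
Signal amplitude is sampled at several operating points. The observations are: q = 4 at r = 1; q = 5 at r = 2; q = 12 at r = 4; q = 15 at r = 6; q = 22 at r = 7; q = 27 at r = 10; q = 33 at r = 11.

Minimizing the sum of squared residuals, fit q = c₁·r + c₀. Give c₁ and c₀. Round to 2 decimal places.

Sums needed: Σr·r = 327, Σr = 41, Σ1 = 7.
For Aᵀq: Σr·q = 939, Σq = 118.
det = 327·7 − 41² = 608.
c₁ = (939·7 − 41·118)/608 = 1735/608; c₀ = (327·118 − 41·939)/608 = 87/608.

c₁ = 2.85, c₀ = 0.14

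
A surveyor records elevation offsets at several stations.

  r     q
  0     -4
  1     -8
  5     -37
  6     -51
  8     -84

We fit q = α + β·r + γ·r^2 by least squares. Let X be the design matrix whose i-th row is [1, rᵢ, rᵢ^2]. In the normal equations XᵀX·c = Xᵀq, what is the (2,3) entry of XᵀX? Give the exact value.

Row 2 ↔ basis r, column 3 ↔ basis r^2, so (XᵀX)_{2,3} = Σᵢ (r)·(r^2) = (0)·(0) + (1)·(1) + (5)·(25) + (6)·(36) + (8)·(64) = 854.

854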